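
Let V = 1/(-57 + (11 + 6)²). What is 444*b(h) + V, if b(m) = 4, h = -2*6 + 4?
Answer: 412033/232 ≈ 1776.0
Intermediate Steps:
V = 1/232 (V = 1/(-57 + 17²) = 1/(-57 + 289) = 1/232 ≈ 0.0043103)
h = -8 (h = -12 + 4 = -8)
444*b(h) + V = 444*4 + 1/232 = 1776 + 1/232 = 412033/232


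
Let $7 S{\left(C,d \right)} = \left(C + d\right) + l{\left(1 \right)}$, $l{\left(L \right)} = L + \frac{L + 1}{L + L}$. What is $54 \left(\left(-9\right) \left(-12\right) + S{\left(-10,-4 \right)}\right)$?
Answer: $\frac{40176}{7} \approx 5739.4$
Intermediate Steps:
$l{\left(L \right)} = L + \frac{1 + L}{2 L}$
$S{\left(C,d \right)} = \frac{2}{7} + \frac{C}{7} + \frac{d}{7}$ ($S{\left(C,d \right)} = \frac{\left(C + d\right) + \left(\frac{1}{2} + 1 + \frac{1}{2 \cdot 1}\right)}{7} = \frac{\left(C + d\right) + \left(\frac{1}{2} + 1 + \frac{1}{2} \cdot 1\right)}{7} = \frac{\left(C + d\right) + \left(\frac{1}{2} + 1 + \frac{1}{2}\right)}{7} = \frac{\left(C + d\right) + 2}{7} = \frac{2 + C + d}{7} = \frac{2}{7} + \frac{C}{7} + \frac{d}{7}$)
$54 \left(\left(-9\right) \left(-12\right) + S{\left(-10,-4 \right)}\right) = 54 \left(\left(-9\right) \left(-12\right) + \left(\frac{2}{7} + \frac{1}{7} \left(-10\right) + \frac{1}{7} \left(-4\right)\right)\right) = 54 \left(108 - \frac{12}{7}\right) = 54 \cdot \frac{744}{7} = \frac{40176}{7}$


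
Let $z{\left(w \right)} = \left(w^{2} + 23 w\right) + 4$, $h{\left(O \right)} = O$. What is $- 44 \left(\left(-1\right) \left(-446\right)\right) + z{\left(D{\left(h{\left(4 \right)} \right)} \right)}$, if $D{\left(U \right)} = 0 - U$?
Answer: $-19696$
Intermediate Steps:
$D{\left(U \right)} = - U$
$z{\left(w \right)} = 4 + w^{2} + 23 w$
$- 44 \left(\left(-1\right) \left(-446\right)\right) + z{\left(D{\left(h{\left(4 \right)} \right)} \right)} = - 44 \left(\left(-1\right) \left(-446\right)\right) + \left(4 + \left(\left(-1\right) 4\right)^{2} + 23 \left(\left(-1\right) 4\right)\right) = \left(-44\right) 446 + \left(4 + \left(-4\right)^{2} + 23 \left(-4\right)\right) = -19624 + \left(4 + 16 - 92\right) = -19624 - 72 = -19696$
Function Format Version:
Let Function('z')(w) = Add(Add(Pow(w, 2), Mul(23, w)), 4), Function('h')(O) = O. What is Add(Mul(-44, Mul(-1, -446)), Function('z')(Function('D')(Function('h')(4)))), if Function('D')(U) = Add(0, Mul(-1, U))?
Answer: -19696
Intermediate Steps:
Function('D')(U) = Mul(-1, U)
Function('z')(w) = Add(4, Pow(w, 2), Mul(23, w))
Add(Mul(-44, Mul(-1, -446)), Function('z')(Function('D')(Function('h')(4)))) = Add(Mul(-44, Mul(-1, -446)), Add(4, Pow(Mul(-1, 4), 2), Mul(23, Mul(-1, 4)))) = Add(Mul(-44, 446), Add(4, Pow(-4, 2), Mul(23, -4))) = Add(-19624, Add(4, 16, -92)) = Add(-19624, -72) = -19696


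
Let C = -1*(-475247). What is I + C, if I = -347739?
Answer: 127508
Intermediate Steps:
C = 475247
I + C = -347739 + 475247 = 127508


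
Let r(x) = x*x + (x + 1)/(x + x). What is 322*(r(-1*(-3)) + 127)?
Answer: 132020/3 ≈ 44007.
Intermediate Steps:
r(x) = x**2 + (1 + x)/(2*x) (r(x) = x**2 + (1 + x)/((2*x)) = x**2 + (1 + x)*(1/(2*x)) = x**2 + (1 + x)/(2*x))
322*(r(-1*(-3)) + 127) = 322*((1 - 1*(-3) + 2*(-1*(-3))**3)/(2*((-1*(-3)))) + 127) = 322*((1/2)*(1 + 3 + 2*3**3)/3 + 127) = 322*((1/2)*(1/3)*(1 + 3 + 2*27) + 127) = 322*((1/2)*(1/3)*(1 + 3 + 54) + 127) = 322*((1/2)*(1/3)*58 + 127) = 322*(29/3 + 127) = 322*(410/3) = 132020/3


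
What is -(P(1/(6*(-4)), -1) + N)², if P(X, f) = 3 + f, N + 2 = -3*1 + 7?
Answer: -16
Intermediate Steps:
N = 2 (N = -2 + (-3*1 + 7) = -2 + (-3 + 7) = -2 + 4 = 2)
-(P(1/(6*(-4)), -1) + N)² = -((3 - 1) + 2)² = -(2 + 2)² = -1*4² = -1*16 = -16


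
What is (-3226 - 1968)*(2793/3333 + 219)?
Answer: -1268582560/1111 ≈ -1.1418e+6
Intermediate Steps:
(-3226 - 1968)*(2793/3333 + 219) = -5194*(2793*(1/3333) + 219) = -5194*(931/1111 + 219) = -5194*244240/1111 = -1268582560/1111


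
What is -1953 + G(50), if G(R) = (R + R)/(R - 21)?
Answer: -56537/29 ≈ -1949.6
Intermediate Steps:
G(R) = 2*R/(-21 + R) (G(R) = (2*R)/(-21 + R) = 2*R/(-21 + R))
-1953 + G(50) = -1953 + 2*50/(-21 + 50) = -1953 + 2*50/29 = -1953 + 2*50*(1/29) = -1953 + 100/29 = -56537/29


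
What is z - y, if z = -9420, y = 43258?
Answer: -52678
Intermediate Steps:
z - y = -9420 - 1*43258 = -9420 - 43258 = -52678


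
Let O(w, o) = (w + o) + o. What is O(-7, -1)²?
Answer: 81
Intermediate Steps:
O(w, o) = w + 2*o (O(w, o) = (o + w) + o = w + 2*o)
O(-7, -1)² = (-7 + 2*(-1))² = (-7 - 2)² = (-9)² = 81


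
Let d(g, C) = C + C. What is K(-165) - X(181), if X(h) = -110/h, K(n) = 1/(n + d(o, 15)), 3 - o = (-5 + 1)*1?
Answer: 14669/24435 ≈ 0.60033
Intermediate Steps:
o = 7 (o = 3 - (-5 + 1) = 3 - (-4) = 3 - 1*(-4) = 3 + 4 = 7)
d(g, C) = 2*C
K(n) = 1/(30 + n) (K(n) = 1/(n + 2*15) = 1/(n + 30) = 1/(30 + n))
K(-165) - X(181) = 1/(30 - 165) - (-110)/181 = 1/(-135) - (-110)/181 = -1/135 - 1*(-110/181) = -1/135 + 110/181 = 14669/24435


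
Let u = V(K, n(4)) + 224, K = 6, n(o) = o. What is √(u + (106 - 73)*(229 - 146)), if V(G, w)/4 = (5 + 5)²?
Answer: √3363 ≈ 57.991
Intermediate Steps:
V(G, w) = 400 (V(G, w) = 4*(5 + 5)² = 4*10² = 4*100 = 400)
u = 624 (u = 400 + 224 = 624)
√(u + (106 - 73)*(229 - 146)) = √(624 + (106 - 73)*(229 - 146)) = √(624 + 33*83) = √(624 + 2739) = √3363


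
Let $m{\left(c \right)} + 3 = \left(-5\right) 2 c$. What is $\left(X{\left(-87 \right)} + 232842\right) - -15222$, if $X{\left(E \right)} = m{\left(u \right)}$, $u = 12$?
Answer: $247941$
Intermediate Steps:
$m{\left(c \right)} = -3 - 10 c$ ($m{\left(c \right)} = -3 + \left(-5\right) 2 c = -3 - 10 c$)
$X{\left(E \right)} = -123$ ($X{\left(E \right)} = -3 - 120 = -123$)
$\left(X{\left(-87 \right)} + 232842\right) - -15222 = \left(-123 + 232842\right) - -15222 = 232719 + \left(-2 + 15224\right) = 232719 + 15222 = 247941$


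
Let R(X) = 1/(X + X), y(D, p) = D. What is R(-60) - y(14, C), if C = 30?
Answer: -1681/120 ≈ -14.008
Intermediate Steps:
R(X) = 1/(2*X)
R(-60) - y(14, C) = (½)/(-60) - 1*14 = (½)*(-1/60) - 14 = -1/120 - 14 = -1681/120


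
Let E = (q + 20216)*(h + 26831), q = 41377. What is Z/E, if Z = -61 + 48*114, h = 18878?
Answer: 773/402193491 ≈ 1.9220e-6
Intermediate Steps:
Z = 5411 (Z = -61 + 5472 = 5411)
E = 2815354437 (E = (41377 + 20216)*(18878 + 26831) = 61593*45709 = 2815354437)
Z/E = 5411/2815354437 = 5411*(1/2815354437) = 773/402193491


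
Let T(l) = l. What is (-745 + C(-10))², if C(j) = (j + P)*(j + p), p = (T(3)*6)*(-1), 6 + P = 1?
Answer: 105625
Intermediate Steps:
P = -5 (P = -6 + 1 = -5)
p = -18 (p = (3*6)*(-1) = 18*(-1) = -18)
C(j) = (-18 + j)*(-5 + j) (C(j) = (j - 5)*(j - 18) = (-5 + j)*(-18 + j) = (-18 + j)*(-5 + j))
(-745 + C(-10))² = (-745 + (90 + (-10)² - 23*(-10)))² = (-745 + (90 + 100 + 230))² = (-745 + 420)² = (-325)² = 105625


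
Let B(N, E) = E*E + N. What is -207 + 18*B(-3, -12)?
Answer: 2331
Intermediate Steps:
B(N, E) = N + E² (B(N, E) = E² + N = N + E²)
-207 + 18*B(-3, -12) = -207 + 18*(-3 + (-12)²) = -207 + 18*(-3 + 144) = -207 + 18*141 = -207 + 2538 = 2331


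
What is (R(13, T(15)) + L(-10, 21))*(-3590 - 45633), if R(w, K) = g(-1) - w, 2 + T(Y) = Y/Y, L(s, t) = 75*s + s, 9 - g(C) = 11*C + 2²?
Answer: 37261811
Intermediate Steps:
g(C) = 5 - 11*C (g(C) = 9 - (11*C + 2²) = 9 - (11*C + 4) = 9 - (4 + 11*C) = 9 + (-4 - 11*C) = 5 - 11*C)
L(s, t) = 76*s
T(Y) = -1 (T(Y) = -2 + Y/Y = -2 + 1 = -1)
R(w, K) = 16 - w (R(w, K) = (5 - 11*(-1)) - w = (5 + 11) - w = 16 - w)
(R(13, T(15)) + L(-10, 21))*(-3590 - 45633) = ((16 - 1*13) + 76*(-10))*(-3590 - 45633) = ((16 - 13) - 760)*(-49223) = (3 - 760)*(-49223) = -757*(-49223) = 37261811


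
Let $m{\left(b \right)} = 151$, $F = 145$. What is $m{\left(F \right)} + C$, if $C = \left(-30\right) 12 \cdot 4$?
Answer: $-1289$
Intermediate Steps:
$C = -1440$ ($C = \left(-360\right) 4 = -1440$)
$m{\left(F \right)} + C = 151 - 1440 = -1289$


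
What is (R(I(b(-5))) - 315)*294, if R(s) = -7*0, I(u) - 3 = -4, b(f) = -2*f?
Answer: -92610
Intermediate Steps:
I(u) = -1 (I(u) = 3 - 4 = -1)
R(s) = 0
(R(I(b(-5))) - 315)*294 = (0 - 315)*294 = -315*294 = -92610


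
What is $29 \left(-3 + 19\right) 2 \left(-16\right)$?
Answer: $-14848$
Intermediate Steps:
$29 \left(-3 + 19\right) 2 \left(-16\right) = 29 \cdot 16 \left(-32\right) = 464 \left(-32\right) = -14848$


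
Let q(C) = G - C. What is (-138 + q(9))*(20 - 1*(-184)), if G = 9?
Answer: -28152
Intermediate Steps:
q(C) = 9 - C
(-138 + q(9))*(20 - 1*(-184)) = (-138 + (9 - 1*9))*(20 - 1*(-184)) = (-138 + (9 - 9))*(20 + 184) = (-138 + 0)*204 = -138*204 = -28152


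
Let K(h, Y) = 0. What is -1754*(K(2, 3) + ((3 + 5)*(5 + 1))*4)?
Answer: -336768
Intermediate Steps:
-1754*(K(2, 3) + ((3 + 5)*(5 + 1))*4) = -1754*(0 + ((3 + 5)*(5 + 1))*4) = -1754*(0 + (8*6)*4) = -1754*(0 + 48*4) = -1754*(0 + 192) = -1754*192 = -336768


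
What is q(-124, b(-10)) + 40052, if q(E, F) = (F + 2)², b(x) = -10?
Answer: 40116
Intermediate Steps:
q(E, F) = (2 + F)²
q(-124, b(-10)) + 40052 = (2 - 10)² + 40052 = (-8)² + 40052 = 64 + 40052 = 40116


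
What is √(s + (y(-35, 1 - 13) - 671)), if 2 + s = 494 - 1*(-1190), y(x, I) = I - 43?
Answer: 2*√239 ≈ 30.919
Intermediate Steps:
y(x, I) = -43 + I
s = 1682 (s = -2 + (494 - 1*(-1190)) = -2 + (494 + 1190) = -2 + 1684 = 1682)
√(s + (y(-35, 1 - 13) - 671)) = √(1682 + ((-43 + (1 - 13)) - 671)) = √(1682 + ((-43 - 12) - 671)) = √(1682 + (-55 - 671)) = √(1682 - 726) = √956 = 2*√239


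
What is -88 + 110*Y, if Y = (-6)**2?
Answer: 3872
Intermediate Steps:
Y = 36
-88 + 110*Y = -88 + 110*36 = -88 + 3960 = 3872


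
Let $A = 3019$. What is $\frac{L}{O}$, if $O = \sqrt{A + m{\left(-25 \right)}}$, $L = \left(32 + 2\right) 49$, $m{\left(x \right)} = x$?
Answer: $\frac{833 \sqrt{2994}}{1497} \approx 30.447$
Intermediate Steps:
$L = 1666$ ($L = 34 \cdot 49 = 1666$)
$O = \sqrt{2994}$ ($O = \sqrt{3019 - 25} = \sqrt{2994} \approx 54.717$)
$\frac{L}{O} = \frac{1666}{\sqrt{2994}} = 1666 \frac{\sqrt{2994}}{2994} = \frac{833 \sqrt{2994}}{1497}$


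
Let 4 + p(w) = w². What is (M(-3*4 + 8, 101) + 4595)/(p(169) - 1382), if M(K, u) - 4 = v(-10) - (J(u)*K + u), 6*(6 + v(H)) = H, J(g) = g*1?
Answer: 14683/81525 ≈ 0.18010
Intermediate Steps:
J(g) = g
v(H) = -6 + H/6
p(w) = -4 + w²
M(K, u) = -11/3 - u - K*u (M(K, u) = 4 + ((-6 + (⅙)*(-10)) - (u*K + u)) = 4 + ((-6 - 5/3) - (K*u + u)) = 4 + (-23/3 - (u + K*u)) = 4 + (-23/3 + (-u - K*u)) = 4 + (-23/3 - u - K*u) = -11/3 - u - K*u)
(M(-3*4 + 8, 101) + 4595)/(p(169) - 1382) = ((-11/3 - 1*101 - 1*(-3*4 + 8)*101) + 4595)/((-4 + 169²) - 1382) = ((-11/3 - 101 - 1*(-12 + 8)*101) + 4595)/((-4 + 28561) - 1382) = ((-11/3 - 101 - 1*(-4)*101) + 4595)/(28557 - 1382) = ((-11/3 - 101 + 404) + 4595)/27175 = (898/3 + 4595)*(1/27175) = (14683/3)*(1/27175) = 14683/81525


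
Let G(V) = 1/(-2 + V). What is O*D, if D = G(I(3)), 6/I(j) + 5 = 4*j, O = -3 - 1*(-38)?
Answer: -245/8 ≈ -30.625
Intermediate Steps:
O = 35 (O = -3 + 38 = 35)
I(j) = 6/(-5 + 4*j)
D = -7/8 (D = 1/(-2 + 6/(-5 + 4*3)) = 1/(-2 + 6/(-5 + 12)) = 1/(-2 + 6/7) = 1/(-8/7) = -7/8 ≈ -0.87500)
O*D = 35*(-7/8) = -245/8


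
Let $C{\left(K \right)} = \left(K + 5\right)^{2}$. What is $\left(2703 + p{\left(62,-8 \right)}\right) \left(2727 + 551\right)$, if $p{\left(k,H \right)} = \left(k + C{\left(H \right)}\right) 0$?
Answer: $8860434$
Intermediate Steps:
$C{\left(K \right)} = \left(5 + K\right)^{2}$
$p{\left(k,H \right)} = 0$ ($p{\left(k,H \right)} = \left(k + \left(5 + H\right)^{2}\right) 0 = 0$)
$\left(2703 + p{\left(62,-8 \right)}\right) \left(2727 + 551\right) = \left(2703 + 0\right) \left(2727 + 551\right) = 2703 \cdot 3278 = 8860434$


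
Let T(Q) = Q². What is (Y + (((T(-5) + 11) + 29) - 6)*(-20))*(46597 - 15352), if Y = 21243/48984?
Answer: -601777418955/16328 ≈ -3.6856e+7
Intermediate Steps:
Y = 7081/16328 (Y = 21243*(1/48984) = 7081/16328 ≈ 0.43367)
(Y + (((T(-5) + 11) + 29) - 6)*(-20))*(46597 - 15352) = (7081/16328 + ((((-5)² + 11) + 29) - 6)*(-20))*(46597 - 15352) = (7081/16328 + (((25 + 11) + 29) - 6)*(-20))*31245 = (7081/16328 + ((36 + 29) - 6)*(-20))*31245 = (7081/16328 + (65 - 6)*(-20))*31245 = (7081/16328 + 59*(-20))*31245 = (7081/16328 - 1180)*31245 = -19259959/16328*31245 = -601777418955/16328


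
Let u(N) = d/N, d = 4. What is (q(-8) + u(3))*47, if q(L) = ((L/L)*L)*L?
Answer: 9212/3 ≈ 3070.7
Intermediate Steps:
u(N) = 4/N
q(L) = L² (q(L) = (1*L)*L = L*L = L²)
(q(-8) + u(3))*47 = ((-8)² + 4/3)*47 = (64 + 4*(⅓))*47 = (64 + 4/3)*47 = (196/3)*47 = 9212/3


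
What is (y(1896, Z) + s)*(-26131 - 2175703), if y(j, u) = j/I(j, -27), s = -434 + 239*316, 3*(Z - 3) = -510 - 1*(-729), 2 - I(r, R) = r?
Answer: -156570834823188/947 ≈ -1.6533e+11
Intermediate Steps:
I(r, R) = 2 - r
Z = 76 (Z = 3 + (-510 - 1*(-729))/3 = 3 + (-510 + 729)/3 = 3 + (⅓)*219 = 3 + 73 = 76)
s = 75090 (s = -434 + 75524 = 75090)
y(j, u) = j/(2 - j)
(y(1896, Z) + s)*(-26131 - 2175703) = (-1*1896/(-2 + 1896) + 75090)*(-26131 - 2175703) = (-1*1896/1894 + 75090)*(-2201834) = (-1*1896*1/1894 + 75090)*(-2201834) = (-948/947 + 75090)*(-2201834) = (71109282/947)*(-2201834) = -156570834823188/947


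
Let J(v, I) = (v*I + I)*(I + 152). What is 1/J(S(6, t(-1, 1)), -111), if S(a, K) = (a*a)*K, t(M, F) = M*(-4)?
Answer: -1/659895 ≈ -1.5154e-6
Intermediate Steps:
t(M, F) = -4*M
S(a, K) = K*a² (S(a, K) = a²*K = K*a²)
J(v, I) = (152 + I)*(I + I*v) (J(v, I) = (I*v + I)*(152 + I) = (I + I*v)*(152 + I) = (152 + I)*(I + I*v))
1/J(S(6, t(-1, 1)), -111) = 1/(-111*(152 - 111 + 152*(-4*(-1)*6²) - 111*(-4*(-1))*6²)) = 1/(-111*(152 - 111 + 152*(4*36) - 444*36)) = 1/(-111*(152 - 111 + 152*144 - 111*144)) = 1/(-111*(152 - 111 + 21888 - 15984)) = 1/(-111*5945) = 1/(-659895) = -1/659895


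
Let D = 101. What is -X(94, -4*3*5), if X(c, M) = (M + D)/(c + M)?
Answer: -41/34 ≈ -1.2059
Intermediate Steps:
X(c, M) = (101 + M)/(M + c) (X(c, M) = (M + 101)/(c + M) = (101 + M)/(M + c))
-X(94, -4*3*5) = -(101 - 4*3*5)/(-4*3*5 + 94) = -(101 - 12*5)/(-12*5 + 94) = -(101 - 60)/(-60 + 94) = -41/34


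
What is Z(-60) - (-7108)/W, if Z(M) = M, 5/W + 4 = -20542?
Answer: -146041268/5 ≈ -2.9208e+7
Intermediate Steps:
W = -5/20546 (W = 5/(-4 - 20542) = 5/(-20546) = 5*(-1/20546) = -5/20546 ≈ -0.00024336)
Z(-60) - (-7108)/W = -60 - (-7108)/(-5/20546) = -60 - (-7108)*(-20546)/5 = -60 - 1*146040968/5 = -60 - 146040968/5 = -146041268/5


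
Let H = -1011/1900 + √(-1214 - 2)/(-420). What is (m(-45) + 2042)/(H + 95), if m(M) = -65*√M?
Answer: 307104207190200/14207399768761 + 5913180000*√95/14207399768761 - 29326797454500*I*√5/14207399768761 + 61921608000*I*√19/14207399768761 ≈ 21.62 - 4.5967*I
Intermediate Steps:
H = -1011/1900 - 2*I*√19/105 (H = -1011*1/1900 + √(-1216)*(-1/420) = -1011/1900 + (8*I*√19)*(-1/420) = -1011/1900 - 2*I*√19/105 ≈ -0.53211 - 0.083027*I)
(m(-45) + 2042)/(H + 95) = (-195*I*√5 + 2042)/((-1011/1900 - 2*I*√19/105) + 95) = (-195*I*√5 + 2042)/(179489/1900 - 2*I*√19/105) = (2042 - 195*I*√5)/(179489/1900 - 2*I*√19/105)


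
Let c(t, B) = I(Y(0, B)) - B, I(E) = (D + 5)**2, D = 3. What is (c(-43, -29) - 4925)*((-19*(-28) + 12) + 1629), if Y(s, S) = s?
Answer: -10499936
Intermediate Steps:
I(E) = 64 (I(E) = (3 + 5)**2 = 8**2 = 64)
c(t, B) = 64 - B
(c(-43, -29) - 4925)*((-19*(-28) + 12) + 1629) = ((64 - 1*(-29)) - 4925)*((-19*(-28) + 12) + 1629) = ((64 + 29) - 4925)*((532 + 12) + 1629) = (93 - 4925)*(544 + 1629) = -4832*2173 = -10499936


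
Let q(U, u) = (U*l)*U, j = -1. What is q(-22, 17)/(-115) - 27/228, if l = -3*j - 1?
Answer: -74603/8740 ≈ -8.5358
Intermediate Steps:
l = 2 (l = -3*(-1) - 1 = 3 - 1 = 2)
q(U, u) = 2*U² (q(U, u) = (U*2)*U = (2*U)*U = 2*U²)
q(-22, 17)/(-115) - 27/228 = (2*(-22)²)/(-115) - 27/228 = (2*484)*(-1/115) - 27*1/228 = 968*(-1/115) - 9/76 = -968/115 - 9/76 = -74603/8740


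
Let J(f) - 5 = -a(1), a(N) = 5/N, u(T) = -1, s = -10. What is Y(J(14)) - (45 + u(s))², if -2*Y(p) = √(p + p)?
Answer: -1936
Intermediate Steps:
J(f) = 0 (J(f) = 5 - 5/1 = 5 - 5 = 0)
Y(p) = -√2*√p/2 (Y(p) = -√(p + p)/2 = -√2*√p/2)
Y(J(14)) - (45 + u(s))² = -√2*√0/2 - (45 - 1)² = -½*√2*0 - 1*44² = 0 - 1*1936 = 0 - 1936 = -1936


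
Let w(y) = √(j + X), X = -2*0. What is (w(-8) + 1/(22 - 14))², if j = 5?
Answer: 321/64 + √5/4 ≈ 5.5746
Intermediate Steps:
X = 0
w(y) = √5 (w(y) = √(5 + 0) = √5)
(w(-8) + 1/(22 - 14))² = (√5 + 1/(22 - 14))² = (√5 + 1/8)² = (√5 + ⅛)² = (⅛ + √5)²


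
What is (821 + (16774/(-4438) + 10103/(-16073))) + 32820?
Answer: 1199682245859/35665987 ≈ 33637.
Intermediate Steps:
(821 + (16774/(-4438) + 10103/(-16073))) + 32820 = (821 + (16774*(-1/4438) + 10103*(-1/16073))) + 32820 = (821 + (-8387/2219 - 10103/16073)) + 32820 = (821 - 157222808/35665987) + 32820 = 29124552519/35665987 + 32820 = 1199682245859/35665987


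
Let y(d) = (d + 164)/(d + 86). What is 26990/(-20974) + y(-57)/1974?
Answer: -771412661/600338802 ≈ -1.2850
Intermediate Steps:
y(d) = (164 + d)/(86 + d)
26990/(-20974) + y(-57)/1974 = 26990/(-20974) + ((164 - 57)/(86 - 57))/1974 = 26990*(-1/20974) + (107/29)*(1/1974) = -13495/10487 + ((1/29)*107)*(1/1974) = -13495/10487 + (107/29)*(1/1974) = -13495/10487 + 107/57246 = -771412661/600338802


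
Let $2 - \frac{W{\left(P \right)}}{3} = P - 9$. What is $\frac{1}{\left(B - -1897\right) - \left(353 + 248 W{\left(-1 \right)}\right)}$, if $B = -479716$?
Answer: $- \frac{1}{487100} \approx -2.053 \cdot 10^{-6}$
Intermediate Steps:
$W{\left(P \right)} = 33 - 3 P$ ($W{\left(P \right)} = 6 - 3 \left(P - 9\right) = 6 - 3 \left(-9 + P\right) = 6 - \left(-27 + 3 P\right) = 33 - 3 P$)
$\frac{1}{\left(B - -1897\right) - \left(353 + 248 W{\left(-1 \right)}\right)} = \frac{1}{\left(-479716 - -1897\right) - \left(353 + 248 \left(33 - -3\right)\right)} = \frac{1}{\left(-479716 + 1897\right) - \left(353 + 248 \left(33 + 3\right)\right)} = \frac{1}{-477819 - 9281} = \frac{1}{-487100} = - \frac{1}{487100}$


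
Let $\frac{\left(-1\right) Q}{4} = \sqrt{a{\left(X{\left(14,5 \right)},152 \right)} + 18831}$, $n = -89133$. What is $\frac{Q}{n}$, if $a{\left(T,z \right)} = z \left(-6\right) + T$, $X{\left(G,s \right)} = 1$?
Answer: $\frac{64 \sqrt{70}}{89133} \approx 0.0060075$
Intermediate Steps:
$a{\left(T,z \right)} = T - 6 z$ ($a{\left(T,z \right)} = - 6 z + T = T - 6 z$)
$Q = - 64 \sqrt{70}$ ($Q = - 4 \sqrt{\left(1 - 912\right) + 18831} = - 4 \sqrt{-911 + 18831} = - 4 \sqrt{17920} = - 4 \cdot 16 \sqrt{70} = - 64 \sqrt{70} \approx -535.46$)
$\frac{Q}{n} = \frac{\left(-64\right) \sqrt{70}}{-89133} = - 64 \sqrt{70} \left(- \frac{1}{89133}\right) = \frac{64 \sqrt{70}}{89133}$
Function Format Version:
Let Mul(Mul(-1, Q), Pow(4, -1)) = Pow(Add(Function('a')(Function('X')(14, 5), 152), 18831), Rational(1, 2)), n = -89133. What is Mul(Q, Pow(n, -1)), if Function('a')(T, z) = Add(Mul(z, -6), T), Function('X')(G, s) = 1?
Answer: Mul(Rational(64, 89133), Pow(70, Rational(1, 2))) ≈ 0.0060075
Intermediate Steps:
Function('a')(T, z) = Add(T, Mul(-6, z)) (Function('a')(T, z) = Add(Mul(-6, z), T) = Add(T, Mul(-6, z)))
Q = Mul(-64, Pow(70, Rational(1, 2))) (Q = Mul(-4, Pow(Add(Add(1, Mul(-6, 152)), 18831), Rational(1, 2))) = Mul(-4, Pow(Add(Add(1, -912), 18831), Rational(1, 2))) = Mul(-4, Pow(Add(-911, 18831), Rational(1, 2))) = Mul(-4, Pow(17920, Rational(1, 2))) = Mul(-4, Mul(16, Pow(70, Rational(1, 2)))) = Mul(-64, Pow(70, Rational(1, 2))) ≈ -535.46)
Mul(Q, Pow(n, -1)) = Mul(Mul(-64, Pow(70, Rational(1, 2))), Pow(-89133, -1)) = Mul(Mul(-64, Pow(70, Rational(1, 2))), Rational(-1, 89133)) = Mul(Rational(64, 89133), Pow(70, Rational(1, 2)))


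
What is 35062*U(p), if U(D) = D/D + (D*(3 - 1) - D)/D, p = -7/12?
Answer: 70124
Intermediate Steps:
p = -7/12 (p = -7*1/12 = -7/12 ≈ -0.58333)
U(D) = 2 (U(D) = 1 + (D*2 - D)/D = 1 + (2*D - D)/D = 1 + D/D = 1 + 1 = 2)
35062*U(p) = 35062*2 = 70124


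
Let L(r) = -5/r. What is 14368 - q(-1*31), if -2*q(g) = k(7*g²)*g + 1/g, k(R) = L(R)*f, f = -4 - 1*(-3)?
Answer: 3117850/217 ≈ 14368.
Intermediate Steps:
f = -1 (f = -4 + 3 = -1)
k(R) = 5/R (k(R) = -5/R*(-1) = 5/R)
q(g) = -6/(7*g) (q(g) = -((5/((7*g²)))*g + 1/g)/2 = -((5*(1/(7*g²)))*g + 1/g)/2 = -((5/(7*g²))*g + 1/g)/2 = -(5/(7*g) + 1/g)/2 = -6/(7*g))
14368 - q(-1*31) = 14368 - (-6)/(7*((-1*31))) = 14368 - (-6)/(7*(-31)) = 14368 - (-6)*(-1)/(7*31) = 14368 - 1*6/217 = 14368 - 6/217 = 3117850/217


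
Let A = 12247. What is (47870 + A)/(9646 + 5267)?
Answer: 20039/4971 ≈ 4.0312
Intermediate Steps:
(47870 + A)/(9646 + 5267) = (47870 + 12247)/(9646 + 5267) = 60117/14913 = 60117*(1/14913) = 20039/4971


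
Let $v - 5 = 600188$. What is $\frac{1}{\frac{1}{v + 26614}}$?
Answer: $626807$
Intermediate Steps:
$v = 600193$ ($v = 5 + 600188 = 600193$)
$\frac{1}{\frac{1}{v + 26614}} = \frac{1}{\frac{1}{600193 + 26614}} = \frac{1}{\frac{1}{626807}} = 626807$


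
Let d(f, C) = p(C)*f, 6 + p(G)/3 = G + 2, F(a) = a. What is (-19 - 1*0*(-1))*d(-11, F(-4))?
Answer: -5016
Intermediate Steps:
p(G) = -12 + 3*G (p(G) = -18 + 3*(G + 2) = -18 + 3*(2 + G) = -18 + (6 + 3*G) = -12 + 3*G)
d(f, C) = f*(-12 + 3*C) (d(f, C) = (-12 + 3*C)*f = f*(-12 + 3*C))
(-19 - 1*0*(-1))*d(-11, F(-4)) = (-19 - 1*0*(-1))*(3*(-11)*(-4 - 4)) = (-19 + 0*(-1))*(3*(-11)*(-8)) = (-19 + 0)*264 = -19*264 = -5016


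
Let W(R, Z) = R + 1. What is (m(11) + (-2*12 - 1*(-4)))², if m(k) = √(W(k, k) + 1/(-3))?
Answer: (60 - √105)²/9 ≈ 275.04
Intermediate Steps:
W(R, Z) = 1 + R
m(k) = √(⅔ + k) (m(k) = √((1 + k) + 1/(-3)) = √((1 + k) - ⅓) = √(⅔ + k))
(m(11) + (-2*12 - 1*(-4)))² = (√(6 + 9*11)/3 + (-2*12 - 1*(-4)))² = (√(6 + 99)/3 + (-24 + 4))² = (√105/3 - 20)² = (-20 + √105/3)²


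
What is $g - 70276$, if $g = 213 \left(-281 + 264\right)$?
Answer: $-73897$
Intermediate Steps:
$g = -3621$ ($g = 213 \left(-17\right) = -3621$)
$g - 70276 = -3621 - 70276 = -73897$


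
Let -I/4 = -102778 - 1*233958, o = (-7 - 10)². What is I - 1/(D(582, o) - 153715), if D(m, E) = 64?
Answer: 206959292545/153651 ≈ 1.3469e+6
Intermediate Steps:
o = 289 (o = (-17)² = 289)
I = 1346944 (I = -4*(-102778 - 1*233958) = -4*(-102778 - 233958) = -4*(-336736) = 1346944)
I - 1/(D(582, o) - 153715) = 1346944 - 1/(64 - 153715) = 1346944 - 1/(-153651) = 1346944 - 1*(-1/153651) = 1346944 + 1/153651 = 206959292545/153651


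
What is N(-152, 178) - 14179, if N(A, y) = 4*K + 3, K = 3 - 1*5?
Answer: -14184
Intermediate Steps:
K = -2 (K = 3 - 5 = -2)
N(A, y) = -5 (N(A, y) = 4*(-2) + 3 = -8 + 3 = -5)
N(-152, 178) - 14179 = -5 - 14179 = -14184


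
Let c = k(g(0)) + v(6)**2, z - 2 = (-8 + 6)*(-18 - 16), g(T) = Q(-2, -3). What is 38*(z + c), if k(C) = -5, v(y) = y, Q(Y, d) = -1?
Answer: 3838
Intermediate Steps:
g(T) = -1
z = 70 (z = 2 + (-8 + 6)*(-18 - 16) = 2 - 2*(-34) = 2 + 68 = 70)
c = 31 (c = -5 + 6**2 = -5 + 36 = 31)
38*(z + c) = 38*(70 + 31) = 38*101 = 3838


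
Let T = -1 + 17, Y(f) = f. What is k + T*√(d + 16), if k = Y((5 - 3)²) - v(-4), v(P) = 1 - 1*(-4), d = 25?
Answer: -1 + 16*√41 ≈ 101.45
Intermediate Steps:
v(P) = 5 (v(P) = 1 + 4 = 5)
k = -1 (k = (5 - 3)² - 1*5 = 2² - 5 = 4 - 5 = -1)
T = 16
k + T*√(d + 16) = -1 + 16*√(25 + 16) = -1 + 16*√41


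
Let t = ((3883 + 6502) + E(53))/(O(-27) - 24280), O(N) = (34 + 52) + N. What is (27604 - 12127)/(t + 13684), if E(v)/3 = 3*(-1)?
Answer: 124956139/110476596 ≈ 1.1311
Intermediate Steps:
E(v) = -9 (E(v) = 3*(3*(-1)) = 3*(-3) = -9)
O(N) = 86 + N
t = -10376/24221 (t = ((3883 + 6502) - 9)/((86 - 27) - 24280) = (10385 - 9)/(59 - 24280) = 10376/(-24221) = 10376*(-1/24221) = -10376/24221 ≈ -0.42839)
(27604 - 12127)/(t + 13684) = (27604 - 12127)/(-10376/24221 + 13684) = 15477/(331429788/24221) = 15477*(24221/331429788) = 124956139/110476596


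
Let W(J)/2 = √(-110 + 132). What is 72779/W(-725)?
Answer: 72779*√22/44 ≈ 7758.3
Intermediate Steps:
W(J) = 2*√22 (W(J) = 2*√(-110 + 132) = 2*√22)
72779/W(-725) = 72779/((2*√22)) = 72779*(√22/44) = 72779*√22/44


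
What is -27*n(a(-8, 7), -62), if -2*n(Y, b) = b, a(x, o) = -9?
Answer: -837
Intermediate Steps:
n(Y, b) = -b/2
-27*n(a(-8, 7), -62) = -(-27)*(-62)/2 = -27*31 = -837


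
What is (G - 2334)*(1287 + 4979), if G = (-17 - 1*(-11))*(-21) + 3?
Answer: -13816530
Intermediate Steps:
G = 129 (G = (-17 + 11)*(-21) + 3 = -6*(-21) + 3 = 126 + 3 = 129)
(G - 2334)*(1287 + 4979) = (129 - 2334)*(1287 + 4979) = -2205*6266 = -13816530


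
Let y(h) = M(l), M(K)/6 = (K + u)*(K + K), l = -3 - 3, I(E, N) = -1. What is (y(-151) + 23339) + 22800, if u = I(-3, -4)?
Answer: 46643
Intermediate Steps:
l = -6
u = -1
M(K) = 12*K*(-1 + K) (M(K) = 6*((K - 1)*(K + K)) = 6*((-1 + K)*(2*K)) = 6*(2*K*(-1 + K)) = 12*K*(-1 + K))
y(h) = 504 (y(h) = 12*(-6)*(-1 - 6) = 12*(-6)*(-7) = 504)
(y(-151) + 23339) + 22800 = (504 + 23339) + 22800 = 23843 + 22800 = 46643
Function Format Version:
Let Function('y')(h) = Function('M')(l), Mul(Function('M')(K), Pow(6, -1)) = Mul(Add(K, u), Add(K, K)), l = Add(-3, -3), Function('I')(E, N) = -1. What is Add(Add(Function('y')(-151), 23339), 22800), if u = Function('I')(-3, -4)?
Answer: 46643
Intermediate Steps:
l = -6
u = -1
Function('M')(K) = Mul(12, K, Add(-1, K)) (Function('M')(K) = Mul(6, Mul(Add(K, -1), Add(K, K))) = Mul(6, Mul(Add(-1, K), Mul(2, K))) = Mul(6, Mul(2, K, Add(-1, K))) = Mul(12, K, Add(-1, K)))
Function('y')(h) = 504 (Function('y')(h) = Mul(12, -6, Add(-1, -6)) = Mul(12, -6, -7) = 504)
Add(Add(Function('y')(-151), 23339), 22800) = Add(Add(504, 23339), 22800) = Add(23843, 22800) = 46643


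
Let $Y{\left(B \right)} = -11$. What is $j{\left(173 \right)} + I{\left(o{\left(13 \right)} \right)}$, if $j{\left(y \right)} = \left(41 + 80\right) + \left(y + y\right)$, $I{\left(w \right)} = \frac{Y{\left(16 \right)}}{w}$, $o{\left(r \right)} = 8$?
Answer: $\frac{3725}{8} \approx 465.63$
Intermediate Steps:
$I{\left(w \right)} = - \frac{11}{w}$
$j{\left(y \right)} = 121 + 2 y$
$j{\left(173 \right)} + I{\left(o{\left(13 \right)} \right)} = \left(121 + 2 \cdot 173\right) - \frac{11}{8} = \left(121 + 346\right) - \frac{11}{8} = 467 - \frac{11}{8} = \frac{3725}{8}$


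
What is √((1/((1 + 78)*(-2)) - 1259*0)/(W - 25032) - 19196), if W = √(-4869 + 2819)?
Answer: √790*√((15184250995 - 3032968*I*√82)/(-25032 + 5*I*√82))/158 ≈ 1.6486e-12 + 138.55*I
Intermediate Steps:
W = 5*I*√82 (W = √(-2050) = 5*I*√82 ≈ 45.277*I)
√((1/((1 + 78)*(-2)) - 1259*0)/(W - 25032) - 19196) = √((1/((1 + 78)*(-2)) - 1259*0)/(5*I*√82 - 25032) - 19196) = √((1/(79*(-2)) + 0)/(-25032 + 5*I*√82) - 19196) = √((1/(-158) + 0)/(-25032 + 5*I*√82) - 19196) = √((-1/158 + 0)/(-25032 + 5*I*√82) - 19196) = √(-1/(158*(-25032 + 5*I*√82)) - 19196) = √(-19196 - 1/(158*(-25032 + 5*I*√82)))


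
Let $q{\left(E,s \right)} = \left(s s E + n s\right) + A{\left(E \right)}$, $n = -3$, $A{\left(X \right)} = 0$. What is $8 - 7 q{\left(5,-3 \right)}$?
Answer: $-370$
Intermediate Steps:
$q{\left(E,s \right)} = - 3 s + E s^{2}$ ($q{\left(E,s \right)} = \left(s s E - 3 s\right) + 0 = \left(s^{2} E - 3 s\right) + 0 = \left(E s^{2} - 3 s\right) + 0 = \left(- 3 s + E s^{2}\right) + 0 = - 3 s + E s^{2}$)
$8 - 7 q{\left(5,-3 \right)} = 8 - 7 \left(- 3 \left(-3 + 5 \left(-3\right)\right)\right) = 8 - 7 \left(- 3 \left(-3 - 15\right)\right) = 8 - 7 \left(\left(-3\right) \left(-18\right)\right) = 8 - 378 = -370$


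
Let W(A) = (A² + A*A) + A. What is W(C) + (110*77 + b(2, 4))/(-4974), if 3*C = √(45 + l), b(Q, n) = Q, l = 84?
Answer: 67058/2487 + √129/3 ≈ 30.749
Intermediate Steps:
C = √129/3 (C = √(45 + 84)/3 = √129/3 ≈ 3.7859)
W(A) = A + 2*A² (W(A) = (A² + A²) + A = 2*A² + A = A + 2*A²)
W(C) + (110*77 + b(2, 4))/(-4974) = (√129/3)*(1 + 2*(√129/3)) + (110*77 + 2)/(-4974) = (√129/3)*(1 + 2*√129/3) + (8470 + 2)*(-1/4974) = √129*(1 + 2*√129/3)/3 + 8472*(-1/4974) = √129*(1 + 2*√129/3)/3 - 1412/829 = -1412/829 + √129*(1 + 2*√129/3)/3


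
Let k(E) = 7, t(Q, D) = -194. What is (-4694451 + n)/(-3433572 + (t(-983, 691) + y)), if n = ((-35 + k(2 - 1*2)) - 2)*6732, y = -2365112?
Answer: 4896411/5798878 ≈ 0.84437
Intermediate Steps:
n = -201960 (n = ((-35 + 7) - 2)*6732 = (-28 - 2)*6732 = -30*6732 = -201960)
(-4694451 + n)/(-3433572 + (t(-983, 691) + y)) = (-4694451 - 201960)/(-3433572 + (-194 - 2365112)) = -4896411/(-3433572 - 2365306) = -4896411/(-5798878) = -4896411*(-1/5798878) = 4896411/5798878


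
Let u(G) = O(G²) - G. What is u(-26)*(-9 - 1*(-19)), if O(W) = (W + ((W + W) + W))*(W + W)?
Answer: 36558340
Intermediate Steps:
O(W) = 8*W² (O(W) = (W + (2*W + W))*(2*W) = (W + 3*W)*(2*W) = (4*W)*(2*W) = 8*W²)
u(G) = -G + 8*G⁴ (u(G) = 8*(G²)² - G = 8*G⁴ - G = -G + 8*G⁴)
u(-26)*(-9 - 1*(-19)) = (-1*(-26) + 8*(-26)⁴)*(-9 - 1*(-19)) = (26 + 8*456976)*(-9 + 19) = (26 + 3655808)*10 = 3655834*10 = 36558340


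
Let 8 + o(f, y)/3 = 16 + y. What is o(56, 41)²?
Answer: 21609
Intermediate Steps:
o(f, y) = 24 + 3*y (o(f, y) = -24 + 3*(16 + y) = -24 + (48 + 3*y) = 24 + 3*y)
o(56, 41)² = (24 + 3*41)² = (24 + 123)² = 147² = 21609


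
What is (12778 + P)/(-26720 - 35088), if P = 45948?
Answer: -29363/30904 ≈ -0.95014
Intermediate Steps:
(12778 + P)/(-26720 - 35088) = (12778 + 45948)/(-26720 - 35088) = 58726/(-61808) = 58726*(-1/61808) = -29363/30904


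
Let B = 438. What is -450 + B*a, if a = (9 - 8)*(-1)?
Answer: -888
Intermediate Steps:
a = -1 (a = 1*(-1) = -1)
-450 + B*a = -450 + 438*(-1) = -450 - 438 = -888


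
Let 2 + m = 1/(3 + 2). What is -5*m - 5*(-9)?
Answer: 54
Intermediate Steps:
m = -9/5 (m = -2 + 1/(3 + 2) = -2 + 1/5 = -9/5 ≈ -1.8000)
-5*m - 5*(-9) = -5*(-9/5) - 5*(-9) = 9 + 45 = 54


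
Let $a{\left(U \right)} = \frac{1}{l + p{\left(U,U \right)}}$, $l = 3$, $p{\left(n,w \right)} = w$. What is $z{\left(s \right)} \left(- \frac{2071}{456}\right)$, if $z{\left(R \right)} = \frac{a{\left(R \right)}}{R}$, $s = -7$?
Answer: $- \frac{109}{672} \approx -0.1622$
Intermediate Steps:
$a{\left(U \right)} = \frac{1}{3 + U}$
$z{\left(R \right)} = \frac{1}{R \left(3 + R\right)}$ ($z{\left(R \right)} = \frac{1}{\left(3 + R\right) R} = \frac{1}{R \left(3 + R\right)}$)
$z{\left(s \right)} \left(- \frac{2071}{456}\right) = \frac{1}{\left(-7\right) \left(3 - 7\right)} \left(- \frac{2071}{456}\right) = - \frac{1}{7 \left(-4\right)} \left(\left(-2071\right) \frac{1}{456}\right) = \left(- \frac{1}{7}\right) \left(- \frac{1}{4}\right) \left(- \frac{109}{24}\right) = \frac{1}{28} \left(- \frac{109}{24}\right) = - \frac{109}{672}$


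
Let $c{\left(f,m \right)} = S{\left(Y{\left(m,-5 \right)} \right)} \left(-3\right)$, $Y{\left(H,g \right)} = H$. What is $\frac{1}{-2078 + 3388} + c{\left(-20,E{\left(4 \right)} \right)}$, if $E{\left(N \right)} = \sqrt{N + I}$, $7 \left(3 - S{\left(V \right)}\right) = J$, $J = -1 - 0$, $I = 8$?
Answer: $- \frac{86453}{9170} \approx -9.4278$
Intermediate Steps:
$J = -1$ ($J = -1 + 0 = -1$)
$S{\left(V \right)} = \frac{22}{7}$ ($S{\left(V \right)} = 3 - - \frac{1}{7} = 3 + \frac{1}{7} = \frac{22}{7}$)
$E{\left(N \right)} = \sqrt{8 + N}$ ($E{\left(N \right)} = \sqrt{N + 8} = \sqrt{8 + N}$)
$c{\left(f,m \right)} = - \frac{66}{7}$ ($c{\left(f,m \right)} = \frac{22}{7} \left(-3\right) = - \frac{66}{7}$)
$\frac{1}{-2078 + 3388} + c{\left(-20,E{\left(4 \right)} \right)} = \frac{1}{-2078 + 3388} - \frac{66}{7} = \frac{1}{1310} - \frac{66}{7} = - \frac{86453}{9170}$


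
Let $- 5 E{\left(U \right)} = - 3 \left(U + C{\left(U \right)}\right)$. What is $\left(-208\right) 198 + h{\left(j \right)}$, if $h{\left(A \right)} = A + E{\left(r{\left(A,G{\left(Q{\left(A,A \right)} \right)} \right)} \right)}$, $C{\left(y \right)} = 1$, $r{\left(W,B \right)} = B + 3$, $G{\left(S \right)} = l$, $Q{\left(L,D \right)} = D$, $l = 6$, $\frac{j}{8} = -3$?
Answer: $-41202$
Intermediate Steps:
$j = -24$ ($j = 8 \left(-3\right) = -24$)
$G{\left(S \right)} = 6$
$r{\left(W,B \right)} = 3 + B$
$E{\left(U \right)} = \frac{3}{5} + \frac{3 U}{5}$ ($E{\left(U \right)} = - \frac{\left(-3\right) \left(U + 1\right)}{5} = - \frac{\left(-3\right) \left(1 + U\right)}{5} = - \frac{-3 - 3 U}{5} = \frac{3}{5} + \frac{3 U}{5}$)
$h{\left(A \right)} = 6 + A$ ($h{\left(A \right)} = A + \left(\frac{3}{5} + \frac{3 \left(3 + 6\right)}{5}\right) = A + \left(\frac{3}{5} + \frac{3}{5} \cdot 9\right) = A + \left(\frac{3}{5} + \frac{27}{5}\right) = A + 6 = 6 + A$)
$\left(-208\right) 198 + h{\left(j \right)} = \left(-208\right) 198 + \left(6 - 24\right) = -41184 - 18 = -41202$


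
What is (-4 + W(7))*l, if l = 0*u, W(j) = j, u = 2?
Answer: 0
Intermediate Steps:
l = 0 (l = 0*2 = 0)
(-4 + W(7))*l = (-4 + 7)*0 = 3*0 = 0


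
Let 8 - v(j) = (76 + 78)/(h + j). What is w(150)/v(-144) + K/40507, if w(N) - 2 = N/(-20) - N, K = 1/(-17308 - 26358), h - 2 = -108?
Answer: -17190317621851/952487309487 ≈ -18.048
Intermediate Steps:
h = -106 (h = 2 - 108 = -106)
K = -1/43666 (K = 1/(-43666) = -1/43666 ≈ -2.2901e-5)
w(N) = 2 - 21*N/20 (w(N) = 2 + (N/(-20) - N) = 2 + (N*(-1/20) - N) = 2 + (-N/20 - N) = 2 - 21*N/20)
v(j) = 8 - 154/(-106 + j) (v(j) = 8 - (76 + 78)/(-106 + j) = 8 - 154/(-106 + j))
w(150)/v(-144) + K/40507 = (2 - 21/20*150)/((2*(-501 + 4*(-144))/(-106 - 144))) - 1/43666/40507 = (2 - 315/2)/((2*(-501 - 576)/(-250))) - 1/43666*1/40507 = -311/(2*(2*(-1/250)*(-1077))) - 1/1768778662 = -311/(2*1077/125) - 1/1768778662 = -311/2*125/1077 - 1/1768778662 = -38875/2154 - 1/1768778662 = -17190317621851/952487309487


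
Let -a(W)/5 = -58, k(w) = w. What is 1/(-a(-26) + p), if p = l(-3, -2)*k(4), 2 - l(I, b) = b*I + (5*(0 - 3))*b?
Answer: -1/426 ≈ -0.0023474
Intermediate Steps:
a(W) = 290 (a(W) = -5*(-58) = 290)
l(I, b) = 2 + 15*b - I*b (l(I, b) = 2 - (b*I + (5*(0 - 3))*b) = 2 - (I*b + (5*(-3))*b) = 2 - (I*b - 15*b) = 2 - (-15*b + I*b) = 2 + (15*b - I*b) = 2 + 15*b - I*b)
p = -136 (p = (2 + 15*(-2) - 1*(-3)*(-2))*4 = (2 - 30 - 6)*4 = -34*4 = -136)
1/(-a(-26) + p) = 1/(-1*290 - 136) = 1/(-290 - 136) = 1/(-426) = -1/426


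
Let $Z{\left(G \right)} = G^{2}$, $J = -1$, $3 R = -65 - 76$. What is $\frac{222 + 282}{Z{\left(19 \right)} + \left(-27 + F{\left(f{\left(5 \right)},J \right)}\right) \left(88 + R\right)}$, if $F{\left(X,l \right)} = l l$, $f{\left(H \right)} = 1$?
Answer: $- \frac{168}{235} \approx -0.71489$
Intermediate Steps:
$R = -47$ ($R = \frac{-65 - 76}{3} = \frac{1}{3} \left(-141\right) = -47$)
$F{\left(X,l \right)} = l^{2}$
$\frac{222 + 282}{Z{\left(19 \right)} + \left(-27 + F{\left(f{\left(5 \right)},J \right)}\right) \left(88 + R\right)} = \frac{222 + 282}{19^{2} + \left(-27 + \left(-1\right)^{2}\right) \left(88 - 47\right)} = \frac{504}{361 + \left(-27 + 1\right) 41} = \frac{504}{361 - 1066} = \frac{504}{-705} = 504 \left(- \frac{1}{705}\right) = - \frac{168}{235}$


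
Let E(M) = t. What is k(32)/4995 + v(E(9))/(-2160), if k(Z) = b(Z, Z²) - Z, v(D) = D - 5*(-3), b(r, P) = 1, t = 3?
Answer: -581/39960 ≈ -0.014540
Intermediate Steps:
E(M) = 3
v(D) = 15 + D (v(D) = D + 15 = 15 + D)
k(Z) = 1 - Z
k(32)/4995 + v(E(9))/(-2160) = (1 - 1*32)/4995 + (15 + 3)/(-2160) = (1 - 32)*(1/4995) + 18*(-1/2160) = -31*1/4995 - 1/120 = -31/4995 - 1/120 = -581/39960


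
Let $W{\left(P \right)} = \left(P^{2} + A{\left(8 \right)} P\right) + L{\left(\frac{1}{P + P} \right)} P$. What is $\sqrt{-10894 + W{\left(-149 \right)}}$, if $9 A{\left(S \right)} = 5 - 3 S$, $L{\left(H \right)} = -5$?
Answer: $\frac{\sqrt{111299}}{3} \approx 111.21$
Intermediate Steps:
$A{\left(S \right)} = \frac{5}{9} - \frac{S}{3}$ ($A{\left(S \right)} = \frac{5 - 3 S}{9} = \frac{5}{9} - \frac{S}{3}$)
$W{\left(P \right)} = P^{2} - \frac{64 P}{9}$ ($W{\left(P \right)} = \left(P^{2} + \left(\frac{5}{9} - \frac{8}{3}\right) P\right) - 5 P = \left(P^{2} - \frac{19 P}{9}\right) - 5 P = P^{2} - \frac{64 P}{9}$)
$\sqrt{-10894 + W{\left(-149 \right)}} = \sqrt{-10894 + \frac{1}{9} \left(-149\right) \left(-64 + 9 \left(-149\right)\right)} = \sqrt{-10894 + \frac{1}{9} \left(-149\right) \left(-64 - 1341\right)} = \sqrt{-10894 + \frac{1}{9} \left(-149\right) \left(-1405\right)} = \sqrt{-10894 + \frac{209345}{9}} = \sqrt{\frac{111299}{9}} = \frac{\sqrt{111299}}{3}$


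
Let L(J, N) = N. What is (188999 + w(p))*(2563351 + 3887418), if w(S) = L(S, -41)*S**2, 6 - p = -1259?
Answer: -422010765853794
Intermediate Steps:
p = 1265 (p = 6 - 1*(-1259) = 6 + 1259 = 1265)
w(S) = -41*S**2
(188999 + w(p))*(2563351 + 3887418) = (188999 - 41*1265**2)*(2563351 + 3887418) = (188999 - 41*1600225)*6450769 = (188999 - 65609225)*6450769 = -65420226*6450769 = -422010765853794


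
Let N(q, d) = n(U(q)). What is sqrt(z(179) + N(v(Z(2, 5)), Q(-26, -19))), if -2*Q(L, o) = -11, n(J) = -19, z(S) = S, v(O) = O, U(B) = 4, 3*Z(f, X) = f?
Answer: 4*sqrt(10) ≈ 12.649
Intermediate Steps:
Z(f, X) = f/3
Q(L, o) = 11/2 (Q(L, o) = -1/2*(-11) = 11/2)
N(q, d) = -19
sqrt(z(179) + N(v(Z(2, 5)), Q(-26, -19))) = sqrt(179 - 19) = sqrt(160) = 4*sqrt(10)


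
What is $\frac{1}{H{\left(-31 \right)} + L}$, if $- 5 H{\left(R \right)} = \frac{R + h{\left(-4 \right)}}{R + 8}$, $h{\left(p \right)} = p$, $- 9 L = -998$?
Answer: $\frac{207}{22891} \approx 0.0090429$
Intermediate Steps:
$L = \frac{998}{9}$ ($L = \left(- \frac{1}{9}\right) \left(-998\right) = \frac{998}{9} \approx 110.89$)
$H{\left(R \right)} = - \frac{-4 + R}{5 \left(8 + R\right)}$ ($H{\left(R \right)} = - \frac{\left(R - 4\right) \frac{1}{R + 8}}{5} = - \frac{\left(-4 + R\right) \frac{1}{8 + R}}{5} = - \frac{\frac{1}{8 + R} \left(-4 + R\right)}{5} = - \frac{-4 + R}{5 \left(8 + R\right)}$)
$\frac{1}{H{\left(-31 \right)} + L} = \frac{1}{\frac{4 - -31}{5 \left(8 - 31\right)} + \frac{998}{9}} = \frac{1}{\frac{4 + 31}{5 \left(-23\right)} + \frac{998}{9}} = \frac{1}{\frac{1}{5} \left(- \frac{1}{23}\right) 35 + \frac{998}{9}} = \frac{1}{- \frac{7}{23} + \frac{998}{9}} = \frac{1}{\frac{22891}{207}} = \frac{207}{22891}$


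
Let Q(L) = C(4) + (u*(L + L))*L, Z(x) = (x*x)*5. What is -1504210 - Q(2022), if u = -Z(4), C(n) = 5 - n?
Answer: 652653229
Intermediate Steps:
Z(x) = 5*x² (Z(x) = x²*5 = 5*x²)
u = -80 (u = -5*4² = -5*16 = -1*80 = -80)
Q(L) = 1 - 160*L² (Q(L) = (5 - 1*4) + (-80*(L + L))*L = (5 - 4) + (-160*L)*L = 1 + (-160*L)*L = 1 - 160*L²)
-1504210 - Q(2022) = -1504210 - (1 - 160*2022²) = -1504210 - (1 - 160*4088484) = -1504210 - (1 - 654157440) = -1504210 - 1*(-654157439) = -1504210 + 654157439 = 652653229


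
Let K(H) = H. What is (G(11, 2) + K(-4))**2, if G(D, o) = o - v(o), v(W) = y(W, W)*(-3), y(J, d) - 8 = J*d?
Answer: 1156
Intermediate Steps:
y(J, d) = 8 + J*d
v(W) = -24 - 3*W**2 (v(W) = (8 + W*W)*(-3) = (8 + W**2)*(-3) = -24 - 3*W**2)
G(D, o) = 24 + o + 3*o**2 (G(D, o) = o - (-24 - 3*o**2) = o + (24 + 3*o**2) = 24 + o + 3*o**2)
(G(11, 2) + K(-4))**2 = ((24 + 2 + 3*2**2) - 4)**2 = ((24 + 2 + 3*4) - 4)**2 = ((24 + 2 + 12) - 4)**2 = (38 - 4)**2 = 34**2 = 1156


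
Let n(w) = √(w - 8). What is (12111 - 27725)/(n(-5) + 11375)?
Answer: -6831125/4976563 + 7807*I*√13/64695319 ≈ -1.3727 + 0.00043509*I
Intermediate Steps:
n(w) = √(-8 + w)
(12111 - 27725)/(n(-5) + 11375) = (12111 - 27725)/(√(-8 - 5) + 11375) = -15614/(√(-13) + 11375) = -15614/(I*√13 + 11375) = -15614/(11375 + I*√13)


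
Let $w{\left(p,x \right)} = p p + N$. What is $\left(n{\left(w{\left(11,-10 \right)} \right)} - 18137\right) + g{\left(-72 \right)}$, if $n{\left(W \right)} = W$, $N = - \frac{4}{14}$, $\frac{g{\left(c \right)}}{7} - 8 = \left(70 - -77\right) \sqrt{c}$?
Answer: $- \frac{125722}{7} + 6174 i \sqrt{2} \approx -17960.0 + 8731.4 i$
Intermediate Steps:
$g{\left(c \right)} = 56 + 1029 \sqrt{c}$ ($g{\left(c \right)} = 56 + 7 \left(70 - -77\right) \sqrt{c} = 56 + 7 \left(70 + 77\right) \sqrt{c} = 56 + 7 \cdot 147 \sqrt{c} = 56 + 1029 \sqrt{c}$)
$N = - \frac{2}{7}$ ($N = \left(-4\right) \frac{1}{14} = - \frac{2}{7} \approx -0.28571$)
$w{\left(p,x \right)} = - \frac{2}{7} + p^{2}$ ($w{\left(p,x \right)} = p p - \frac{2}{7} = p^{2} - \frac{2}{7} = - \frac{2}{7} + p^{2}$)
$\left(n{\left(w{\left(11,-10 \right)} \right)} - 18137\right) + g{\left(-72 \right)} = \left(\left(- \frac{2}{7} + 11^{2}\right) - 18137\right) + \left(56 + 1029 \sqrt{-72}\right) = \left(\left(- \frac{2}{7} + 121\right) - 18137\right) + \left(56 + 1029 \cdot 6 i \sqrt{2}\right) = \left(\frac{845}{7} - 18137\right) + \left(56 + 6174 i \sqrt{2}\right) = - \frac{126114}{7} + \left(56 + 6174 i \sqrt{2}\right) = - \frac{125722}{7} + 6174 i \sqrt{2}$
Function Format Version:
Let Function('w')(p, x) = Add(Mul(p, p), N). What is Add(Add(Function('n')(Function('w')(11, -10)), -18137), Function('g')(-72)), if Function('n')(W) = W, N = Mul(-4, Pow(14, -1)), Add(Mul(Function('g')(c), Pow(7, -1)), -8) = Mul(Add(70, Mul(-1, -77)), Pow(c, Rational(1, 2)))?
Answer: Add(Rational(-125722, 7), Mul(6174, I, Pow(2, Rational(1, 2)))) ≈ Add(-17960., Mul(8731.4, I))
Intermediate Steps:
Function('g')(c) = Add(56, Mul(1029, Pow(c, Rational(1, 2)))) (Function('g')(c) = Add(56, Mul(7, Mul(Add(70, Mul(-1, -77)), Pow(c, Rational(1, 2))))) = Add(56, Mul(7, Mul(Add(70, 77), Pow(c, Rational(1, 2))))) = Add(56, Mul(7, Mul(147, Pow(c, Rational(1, 2))))) = Add(56, Mul(1029, Pow(c, Rational(1, 2)))))
N = Rational(-2, 7) (N = Mul(-4, Rational(1, 14)) = Rational(-2, 7) ≈ -0.28571)
Function('w')(p, x) = Add(Rational(-2, 7), Pow(p, 2)) (Function('w')(p, x) = Add(Mul(p, p), Rational(-2, 7)) = Add(Pow(p, 2), Rational(-2, 7)) = Add(Rational(-2, 7), Pow(p, 2)))
Add(Add(Function('n')(Function('w')(11, -10)), -18137), Function('g')(-72)) = Add(Add(Add(Rational(-2, 7), Pow(11, 2)), -18137), Add(56, Mul(1029, Pow(-72, Rational(1, 2))))) = Add(Add(Add(Rational(-2, 7), 121), -18137), Add(56, Mul(1029, Mul(6, I, Pow(2, Rational(1, 2)))))) = Add(Add(Rational(845, 7), -18137), Add(56, Mul(6174, I, Pow(2, Rational(1, 2))))) = Add(Rational(-126114, 7), Add(56, Mul(6174, I, Pow(2, Rational(1, 2))))) = Add(Rational(-125722, 7), Mul(6174, I, Pow(2, Rational(1, 2))))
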